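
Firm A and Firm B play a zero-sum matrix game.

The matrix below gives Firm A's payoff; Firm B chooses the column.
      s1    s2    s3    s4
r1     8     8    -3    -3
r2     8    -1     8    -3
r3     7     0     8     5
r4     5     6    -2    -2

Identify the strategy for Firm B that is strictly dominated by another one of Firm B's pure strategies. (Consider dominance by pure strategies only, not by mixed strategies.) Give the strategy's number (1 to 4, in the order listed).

1

Firm B prefers columns that give Firm A less. Compare s1 with s4: -3 < 8, -3 < 8, 5 < 7, -2 < 5.
So s4 strictly dominates s1 for Firm B; s1 is strictly dominated.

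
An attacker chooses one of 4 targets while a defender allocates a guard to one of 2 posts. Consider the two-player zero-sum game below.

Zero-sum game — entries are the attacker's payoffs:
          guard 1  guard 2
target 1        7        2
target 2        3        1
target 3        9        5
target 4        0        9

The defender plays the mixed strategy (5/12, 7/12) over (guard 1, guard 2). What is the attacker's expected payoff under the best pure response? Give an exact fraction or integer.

target 1: (7)·(5/12) + (2)·(7/12) = 49/12.
target 2: (3)·(5/12) + (1)·(7/12) = 11/6.
target 3: (9)·(5/12) + (5)·(7/12) = 20/3.
target 4: (0)·(5/12) + (9)·(7/12) = 21/4.
The best pure response is target 3 with expected payoff 20/3.

20/3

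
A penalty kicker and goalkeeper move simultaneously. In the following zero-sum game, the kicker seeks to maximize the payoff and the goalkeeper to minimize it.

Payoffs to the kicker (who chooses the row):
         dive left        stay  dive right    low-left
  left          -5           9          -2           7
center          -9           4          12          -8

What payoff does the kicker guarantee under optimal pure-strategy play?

-5

Row minima: -5, -9 → the kicker's maximin is -5.
Column maxima: -5, 9, 12, 7 → the goalkeeper's minimax is -5.
They coincide at (left, dive left), so the value is -5.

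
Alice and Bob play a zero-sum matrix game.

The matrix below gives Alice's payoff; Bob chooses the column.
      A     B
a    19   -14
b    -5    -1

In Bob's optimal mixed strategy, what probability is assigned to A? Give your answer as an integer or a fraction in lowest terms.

13/37

Row minima are -14 and -5, so Alice's maximin is -5; column maxima are 19 and -1, so Bob's minimax is -1. These differ, so the equilibrium is in mixed strategies.
Let Bob play A with probability q. Alice is indifferent when 19q − 14(1−q) = −5q − (1−q), giving q = 13/37.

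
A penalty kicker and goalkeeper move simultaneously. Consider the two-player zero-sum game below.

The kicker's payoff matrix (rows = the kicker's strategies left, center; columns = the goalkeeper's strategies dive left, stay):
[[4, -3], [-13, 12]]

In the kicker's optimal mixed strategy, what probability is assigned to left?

Row minima are -3 and -13, so the kicker's maximin is -3; column maxima are 4 and 12, so the goalkeeper's minimax is 4. These differ, so the equilibrium is in mixed strategies.
Let the kicker play left with probability p. The goalkeeper is indifferent when 4p − 13(1−p) = −3p + 12(1−p), giving p = 25/32.

25/32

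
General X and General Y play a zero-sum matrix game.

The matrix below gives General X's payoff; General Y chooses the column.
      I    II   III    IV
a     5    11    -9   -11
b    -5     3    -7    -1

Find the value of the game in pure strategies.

-7

Row minima: -11, -7 → General X's maximin is -7.
Column maxima: 5, 11, -7, -1 → General Y's minimax is -7.
They coincide at (b, III), so the value is -7.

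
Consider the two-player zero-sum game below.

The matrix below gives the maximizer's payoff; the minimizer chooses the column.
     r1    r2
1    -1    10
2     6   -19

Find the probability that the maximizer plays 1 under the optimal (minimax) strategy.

Row minima are -1 and -19, so the maximizer's maximin is -1; column maxima are 6 and 10, so the minimizer's minimax is 6. These differ, so the equilibrium is in mixed strategies.
Let the maximizer play 1 with probability p. The minimizer is indifferent when −p + 6(1−p) = 10p − 19(1−p), giving p = 25/36.

25/36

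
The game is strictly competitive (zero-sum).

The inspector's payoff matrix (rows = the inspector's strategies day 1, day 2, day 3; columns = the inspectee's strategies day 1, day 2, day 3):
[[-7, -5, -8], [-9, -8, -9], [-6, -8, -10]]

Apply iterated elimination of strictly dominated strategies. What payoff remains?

-8

Row day 2 is strictly dominated by row day 1 (-7>-9, -5>-8, -8>-9); eliminate day 2.
Column day 2 is strictly dominated by day 3 for the inspectee (-8<-5, -10<-8); eliminate day 2.
Column day 1 is strictly dominated by day 3 for the inspectee (-8<-7, -10<-6); eliminate day 1.
Row day 3 is strictly dominated by row day 1 (-8>-10); eliminate day 3.
Only (day 1, day 3) remains, with payoff -8.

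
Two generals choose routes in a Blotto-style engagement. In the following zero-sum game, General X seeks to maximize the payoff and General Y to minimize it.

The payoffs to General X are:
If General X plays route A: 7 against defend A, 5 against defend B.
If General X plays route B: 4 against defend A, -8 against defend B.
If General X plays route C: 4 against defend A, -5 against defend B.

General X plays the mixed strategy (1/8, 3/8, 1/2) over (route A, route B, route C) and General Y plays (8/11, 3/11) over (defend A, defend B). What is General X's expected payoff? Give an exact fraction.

163/88

Against (8/11, 3/11), each row's expected payoff is route A: 71/11; route B: 8/11; route C: 17/11.
Taking the (1/8, 3/8, 1/2)-weighted average: (1/8)·(71/11) + (3/8)·(8/11) + (1/2)·(17/11) = 163/88.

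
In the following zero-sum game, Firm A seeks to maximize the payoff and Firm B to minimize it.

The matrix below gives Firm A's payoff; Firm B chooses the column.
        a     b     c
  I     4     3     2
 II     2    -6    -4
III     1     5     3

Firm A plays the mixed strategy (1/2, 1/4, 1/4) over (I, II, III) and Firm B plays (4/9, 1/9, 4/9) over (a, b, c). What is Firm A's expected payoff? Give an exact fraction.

Against (4/9, 1/9, 4/9), each row's expected payoff is I: 3; II: -14/9; III: 7/3.
Taking the (1/2, 1/4, 1/4)-weighted average: (1/2)·(3) + (1/4)·(-14/9) + (1/4)·(7/3) = 61/36.

61/36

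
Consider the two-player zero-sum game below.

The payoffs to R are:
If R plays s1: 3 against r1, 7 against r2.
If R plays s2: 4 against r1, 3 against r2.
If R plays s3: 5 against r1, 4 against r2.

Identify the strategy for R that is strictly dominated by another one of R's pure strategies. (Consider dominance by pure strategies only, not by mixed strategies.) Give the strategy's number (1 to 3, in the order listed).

2

Compare s2 with s3: 5 > 4, 4 > 3.
So s3 strictly dominates s2 for R; s2 is strictly dominated.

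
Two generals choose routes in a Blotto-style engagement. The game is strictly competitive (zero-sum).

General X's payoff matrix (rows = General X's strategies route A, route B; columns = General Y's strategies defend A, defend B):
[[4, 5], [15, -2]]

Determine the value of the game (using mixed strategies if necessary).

83/18

Row minima are 4 and -2, so General X's maximin is 4; column maxima are 15 and 5, so General Y's minimax is 5. These differ, so the equilibrium is in mixed strategies.
Let General X play route A with probability p. General Y is indifferent when 4p + 15(1−p) = 5p − 2(1−p), giving p = 17/18.
Let General Y play defend A with probability q. General X is indifferent when 4q + 5(1−q) = 15q − 2(1−q), giving q = 7/18.
The value is 4·(7/18) + (5)·(11/18) = 83/18.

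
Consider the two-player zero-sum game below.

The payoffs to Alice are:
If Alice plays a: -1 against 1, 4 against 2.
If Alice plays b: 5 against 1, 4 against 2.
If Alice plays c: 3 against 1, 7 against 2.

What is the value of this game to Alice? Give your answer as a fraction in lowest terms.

23/5

Row a is strictly dominated by row c, so Alice never plays it.
The remaining 2×2 game on (b, c) × (1, 2) has no saddle point. Let Alice play b with probability p; indifference gives 5p + 3(1−p) = 4p + 7(1−p), so p = 4/5.
Similarly Bob's optimal q on 1 is 3/5, and the value is 5·(3/5) + (4)·(2/5) = 23/5.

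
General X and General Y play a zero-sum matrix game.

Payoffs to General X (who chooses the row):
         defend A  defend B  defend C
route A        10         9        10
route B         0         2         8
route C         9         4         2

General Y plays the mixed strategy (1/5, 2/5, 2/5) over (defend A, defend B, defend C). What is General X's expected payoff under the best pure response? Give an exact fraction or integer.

route A: (10)·(1/5) + (9)·(2/5) + (10)·(2/5) = 48/5.
route B: (0)·(1/5) + (2)·(2/5) + (8)·(2/5) = 4.
route C: (9)·(1/5) + (4)·(2/5) + (2)·(2/5) = 21/5.
The best pure response is route A with expected payoff 48/5.

48/5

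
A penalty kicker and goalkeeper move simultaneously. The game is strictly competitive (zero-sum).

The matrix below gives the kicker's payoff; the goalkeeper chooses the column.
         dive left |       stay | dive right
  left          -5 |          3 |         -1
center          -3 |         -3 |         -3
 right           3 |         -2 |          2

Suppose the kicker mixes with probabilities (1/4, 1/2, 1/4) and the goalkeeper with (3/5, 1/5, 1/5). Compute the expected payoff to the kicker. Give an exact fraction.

-17/10

Against (3/5, 1/5, 1/5), each row's expected payoff is left: -13/5; center: -3; right: 9/5.
Taking the (1/4, 1/2, 1/4)-weighted average: (1/4)·(-13/5) + (1/2)·(-3) + (1/4)·(9/5) = -17/10.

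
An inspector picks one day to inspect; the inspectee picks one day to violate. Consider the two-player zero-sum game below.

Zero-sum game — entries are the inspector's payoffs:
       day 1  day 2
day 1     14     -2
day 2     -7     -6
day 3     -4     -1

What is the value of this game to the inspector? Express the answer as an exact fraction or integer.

Row day 2 is strictly dominated by row day 3, so the inspector never plays it.
The remaining 2×2 game on (day 1, day 3) × (day 1, day 2) has no saddle point. Let the inspector play day 1 with probability p; indifference gives 14p − 4(1−p) = −2p − (1−p), so p = 3/19.
Similarly the inspectee's optimal q on day 1 is 1/19, and the value is 14·(1/19) + (-2)·(18/19) = -22/19.

-22/19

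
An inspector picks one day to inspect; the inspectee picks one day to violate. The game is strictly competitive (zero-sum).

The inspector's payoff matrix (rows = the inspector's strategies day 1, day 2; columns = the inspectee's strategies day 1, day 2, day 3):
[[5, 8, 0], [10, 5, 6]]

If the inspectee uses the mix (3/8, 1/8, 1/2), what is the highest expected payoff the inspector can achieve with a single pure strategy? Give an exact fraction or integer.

59/8

day 1: (5)·(3/8) + (8)·(1/8) + (0)·(1/2) = 23/8.
day 2: (10)·(3/8) + (5)·(1/8) + (6)·(1/2) = 59/8.
The best pure response is day 2 with expected payoff 59/8.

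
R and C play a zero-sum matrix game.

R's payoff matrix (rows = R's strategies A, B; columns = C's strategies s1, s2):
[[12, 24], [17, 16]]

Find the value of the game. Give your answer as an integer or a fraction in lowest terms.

216/13

Row minima are 12 and 16, so R's maximin is 16; column maxima are 17 and 24, so C's minimax is 17. These differ, so the equilibrium is in mixed strategies.
Let R play A with probability p. C is indifferent when 12p + 17(1−p) = 24p + 16(1−p), giving p = 1/13.
Let C play s1 with probability q. R is indifferent when 12q + 24(1−q) = 17q + 16(1−q), giving q = 8/13.
The value is 12·(8/13) + (24)·(5/13) = 216/13.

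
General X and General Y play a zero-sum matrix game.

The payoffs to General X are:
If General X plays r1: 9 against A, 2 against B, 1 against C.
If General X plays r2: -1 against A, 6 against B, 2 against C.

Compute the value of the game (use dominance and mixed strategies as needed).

19/11

Column B is strictly dominated by C for General Y (it gives General X more in every row).
The remaining 2×2 game on (r1, r2) × (A, C) has no saddle point. Let General X play r1 with probability p; indifference gives 9p − (1−p) = p + 2(1−p), so p = 3/11.
Similarly General Y's optimal q on A is 1/11, and the value is 9·(1/11) + (1)·(10/11) = 19/11.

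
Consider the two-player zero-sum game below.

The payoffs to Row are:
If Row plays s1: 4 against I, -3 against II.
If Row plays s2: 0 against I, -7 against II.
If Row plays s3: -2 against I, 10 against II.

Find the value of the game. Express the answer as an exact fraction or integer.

34/19

Row s2 is strictly dominated by row s1, so Row never plays it.
The remaining 2×2 game on (s1, s3) × (I, II) has no saddle point. Let Row play s1 with probability p; indifference gives 4p − 2(1−p) = −3p + 10(1−p), so p = 12/19.
Similarly Column's optimal q on I is 13/19, and the value is 4·(13/19) + (-3)·(6/19) = 34/19.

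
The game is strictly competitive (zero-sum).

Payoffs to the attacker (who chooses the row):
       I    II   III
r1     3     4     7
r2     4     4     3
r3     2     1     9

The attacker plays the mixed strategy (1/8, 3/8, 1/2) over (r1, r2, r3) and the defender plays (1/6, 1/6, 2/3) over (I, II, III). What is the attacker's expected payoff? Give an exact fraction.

Against (1/6, 1/6, 2/3), each row's expected payoff is r1: 35/6; r2: 10/3; r3: 13/2.
Taking the (1/8, 3/8, 1/2)-weighted average: (1/8)·(35/6) + (3/8)·(10/3) + (1/2)·(13/2) = 251/48.

251/48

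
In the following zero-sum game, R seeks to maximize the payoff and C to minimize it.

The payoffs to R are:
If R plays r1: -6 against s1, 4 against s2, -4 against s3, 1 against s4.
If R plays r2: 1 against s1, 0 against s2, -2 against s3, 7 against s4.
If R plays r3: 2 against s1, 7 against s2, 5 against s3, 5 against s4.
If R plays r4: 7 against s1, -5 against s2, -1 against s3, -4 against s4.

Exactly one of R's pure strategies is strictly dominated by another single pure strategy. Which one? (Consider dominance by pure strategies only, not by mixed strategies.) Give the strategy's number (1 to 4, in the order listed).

Compare r1 with r3: 2 > -6, 7 > 4, 5 > -4, 5 > 1.
So r3 strictly dominates r1 for R; r1 is strictly dominated.

1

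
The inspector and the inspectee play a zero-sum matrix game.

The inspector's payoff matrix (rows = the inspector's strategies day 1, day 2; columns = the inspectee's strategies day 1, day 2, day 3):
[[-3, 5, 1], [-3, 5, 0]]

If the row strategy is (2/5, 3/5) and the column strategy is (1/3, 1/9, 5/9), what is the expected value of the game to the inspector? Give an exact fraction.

Against (1/3, 1/9, 5/9), each row's expected payoff is day 1: 1/9; day 2: -4/9.
Taking the (2/5, 3/5)-weighted average: (2/5)·(1/9) + (3/5)·(-4/9) = -2/9.

-2/9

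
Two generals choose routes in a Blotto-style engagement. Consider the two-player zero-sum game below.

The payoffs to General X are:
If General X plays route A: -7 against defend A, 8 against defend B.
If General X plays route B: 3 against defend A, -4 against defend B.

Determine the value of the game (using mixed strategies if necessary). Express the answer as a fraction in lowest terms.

-2/11

Row minima are -7 and -4, so General X's maximin is -4; column maxima are 3 and 8, so General Y's minimax is 3. These differ, so the equilibrium is in mixed strategies.
Let General X play route A with probability p. General Y is indifferent when −7p + 3(1−p) = 8p − 4(1−p), giving p = 7/22.
Let General Y play defend A with probability q. General X is indifferent when −7q + 8(1−q) = 3q − 4(1−q), giving q = 6/11.
The value is -7·(6/11) + (8)·(5/11) = -2/11.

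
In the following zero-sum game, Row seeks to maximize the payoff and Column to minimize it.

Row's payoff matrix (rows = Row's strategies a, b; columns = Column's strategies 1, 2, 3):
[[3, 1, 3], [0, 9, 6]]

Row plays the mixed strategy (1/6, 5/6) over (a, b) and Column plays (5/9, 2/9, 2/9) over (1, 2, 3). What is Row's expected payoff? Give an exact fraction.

Against (5/9, 2/9, 2/9), each row's expected payoff is a: 23/9; b: 10/3.
Taking the (1/6, 5/6)-weighted average: (1/6)·(23/9) + (5/6)·(10/3) = 173/54.

173/54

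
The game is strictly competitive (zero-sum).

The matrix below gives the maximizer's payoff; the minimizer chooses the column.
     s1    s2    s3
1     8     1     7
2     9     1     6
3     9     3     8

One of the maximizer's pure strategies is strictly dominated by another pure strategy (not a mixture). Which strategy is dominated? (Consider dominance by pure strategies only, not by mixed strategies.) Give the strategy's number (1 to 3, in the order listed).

Compare 1 with 3: 9 > 8, 3 > 1, 8 > 7.
So 3 strictly dominates 1 for the maximizer; 1 is strictly dominated.

1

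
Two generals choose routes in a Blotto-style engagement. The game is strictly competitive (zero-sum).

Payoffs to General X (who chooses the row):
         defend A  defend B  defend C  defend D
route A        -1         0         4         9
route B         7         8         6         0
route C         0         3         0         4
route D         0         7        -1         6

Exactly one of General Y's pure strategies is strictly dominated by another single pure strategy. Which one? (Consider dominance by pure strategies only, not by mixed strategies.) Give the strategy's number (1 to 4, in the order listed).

General Y prefers columns that give General X less. Compare defend B with defend A: -1 < 0, 7 < 8, 0 < 3, 0 < 7.
So defend A strictly dominates defend B for General Y; defend B is strictly dominated.

2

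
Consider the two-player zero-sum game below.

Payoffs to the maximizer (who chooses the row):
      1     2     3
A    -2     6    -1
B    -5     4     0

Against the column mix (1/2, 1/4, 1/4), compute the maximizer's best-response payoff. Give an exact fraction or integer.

1/4

A: (-2)·(1/2) + (6)·(1/4) + (-1)·(1/4) = 1/4.
B: (-5)·(1/2) + (4)·(1/4) + (0)·(1/4) = -3/2.
The best pure response is A with expected payoff 1/4.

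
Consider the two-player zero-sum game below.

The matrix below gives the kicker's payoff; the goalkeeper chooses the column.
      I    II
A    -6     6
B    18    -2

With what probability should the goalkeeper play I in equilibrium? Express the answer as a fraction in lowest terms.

1/4

Row minima are -6 and -2, so the kicker's maximin is -2; column maxima are 18 and 6, so the goalkeeper's minimax is 6. These differ, so the equilibrium is in mixed strategies.
Let the goalkeeper play I with probability q. The kicker is indifferent when −6q + 6(1−q) = 18q − 2(1−q), giving q = 1/4.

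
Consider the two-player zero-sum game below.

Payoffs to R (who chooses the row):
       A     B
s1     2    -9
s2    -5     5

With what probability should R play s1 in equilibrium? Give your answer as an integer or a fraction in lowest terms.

10/21

Row minima are -9 and -5, so R's maximin is -5; column maxima are 2 and 5, so C's minimax is 2. These differ, so the equilibrium is in mixed strategies.
Let R play s1 with probability p. C is indifferent when 2p − 5(1−p) = −9p + 5(1−p), giving p = 10/21.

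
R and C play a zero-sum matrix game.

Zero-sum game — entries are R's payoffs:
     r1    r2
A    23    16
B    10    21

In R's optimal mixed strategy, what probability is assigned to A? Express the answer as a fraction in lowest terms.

11/18

Row minima are 16 and 10, so R's maximin is 16; column maxima are 23 and 21, so C's minimax is 21. These differ, so the equilibrium is in mixed strategies.
Let R play A with probability p. C is indifferent when 23p + 10(1−p) = 16p + 21(1−p), giving p = 11/18.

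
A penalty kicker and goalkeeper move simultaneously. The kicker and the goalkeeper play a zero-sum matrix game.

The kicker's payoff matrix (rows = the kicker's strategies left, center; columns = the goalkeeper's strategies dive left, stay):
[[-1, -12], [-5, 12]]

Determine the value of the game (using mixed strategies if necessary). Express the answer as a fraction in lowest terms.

Row minima are -12 and -5, so the kicker's maximin is -5; column maxima are -1 and 12, so the goalkeeper's minimax is -1. These differ, so the equilibrium is in mixed strategies.
Let the kicker play left with probability p. The goalkeeper is indifferent when −p − 5(1−p) = −12p + 12(1−p), giving p = 17/28.
Let the goalkeeper play dive left with probability q. The kicker is indifferent when −q − 12(1−q) = −5q + 12(1−q), giving q = 6/7.
The value is -1·(6/7) + (-12)·(1/7) = -18/7.

-18/7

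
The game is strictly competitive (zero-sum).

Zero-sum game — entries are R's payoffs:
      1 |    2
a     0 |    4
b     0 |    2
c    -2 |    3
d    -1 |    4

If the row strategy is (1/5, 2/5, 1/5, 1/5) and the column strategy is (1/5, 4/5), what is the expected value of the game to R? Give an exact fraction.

Against (1/5, 4/5), each row's expected payoff is a: 16/5; b: 8/5; c: 2; d: 3.
Taking the (1/5, 2/5, 1/5, 1/5)-weighted average: (1/5)·(16/5) + (2/5)·(8/5) + (1/5)·(2) + (1/5)·(3) = 57/25.

57/25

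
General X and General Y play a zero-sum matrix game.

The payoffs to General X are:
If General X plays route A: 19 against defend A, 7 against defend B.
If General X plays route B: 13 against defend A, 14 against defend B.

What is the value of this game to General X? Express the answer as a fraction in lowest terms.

Row minima are 7 and 13, so General X's maximin is 13; column maxima are 19 and 14, so General Y's minimax is 14. These differ, so the equilibrium is in mixed strategies.
Let General X play route A with probability p. General Y is indifferent when 19p + 13(1−p) = 7p + 14(1−p), giving p = 1/13.
Let General Y play defend A with probability q. General X is indifferent when 19q + 7(1−q) = 13q + 14(1−q), giving q = 7/13.
The value is 19·(7/13) + (7)·(6/13) = 175/13.

175/13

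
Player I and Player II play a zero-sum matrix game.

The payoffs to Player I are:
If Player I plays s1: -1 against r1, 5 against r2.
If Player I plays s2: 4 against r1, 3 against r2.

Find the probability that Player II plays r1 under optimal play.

Row minima are -1 and 3, so Player I's maximin is 3; column maxima are 4 and 5, so Player II's minimax is 4. These differ, so the equilibrium is in mixed strategies.
Let Player II play r1 with probability q. Player I is indifferent when −q + 5(1−q) = 4q + 3(1−q), giving q = 2/7.

2/7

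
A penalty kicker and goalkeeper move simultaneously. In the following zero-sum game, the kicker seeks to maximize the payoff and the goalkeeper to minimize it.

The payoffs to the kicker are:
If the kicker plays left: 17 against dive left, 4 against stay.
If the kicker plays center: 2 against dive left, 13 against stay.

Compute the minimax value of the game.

71/8

Row minima are 4 and 2, so the kicker's maximin is 4; column maxima are 17 and 13, so the goalkeeper's minimax is 13. These differ, so the equilibrium is in mixed strategies.
Let the kicker play left with probability p. The goalkeeper is indifferent when 17p + 2(1−p) = 4p + 13(1−p), giving p = 11/24.
Let the goalkeeper play dive left with probability q. The kicker is indifferent when 17q + 4(1−q) = 2q + 13(1−q), giving q = 3/8.
The value is 17·(3/8) + (4)·(5/8) = 71/8.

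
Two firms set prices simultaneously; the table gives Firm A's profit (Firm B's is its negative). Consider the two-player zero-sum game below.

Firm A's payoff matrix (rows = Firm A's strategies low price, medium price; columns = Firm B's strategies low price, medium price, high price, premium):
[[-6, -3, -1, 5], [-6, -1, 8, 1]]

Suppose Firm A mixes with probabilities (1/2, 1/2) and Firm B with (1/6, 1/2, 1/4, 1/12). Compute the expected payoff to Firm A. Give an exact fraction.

-7/8

Against (1/6, 1/2, 1/4, 1/12), each row's expected payoff is low price: -7/3; medium price: 7/12.
Taking the (1/2, 1/2)-weighted average: (1/2)·(-7/3) + (1/2)·(7/12) = -7/8.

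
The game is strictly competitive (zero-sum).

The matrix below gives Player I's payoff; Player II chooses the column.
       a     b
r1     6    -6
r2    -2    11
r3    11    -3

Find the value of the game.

Row r1 is strictly dominated by row r3, so Player I never plays it.
The remaining 2×2 game on (r2, r3) × (a, b) has no saddle point. Let Player I play r2 with probability p; indifference gives −2p + 11(1−p) = 11p − 3(1−p), so p = 14/27.
Similarly Player II's optimal q on a is 14/27, and the value is -2·(14/27) + (11)·(13/27) = 115/27.

115/27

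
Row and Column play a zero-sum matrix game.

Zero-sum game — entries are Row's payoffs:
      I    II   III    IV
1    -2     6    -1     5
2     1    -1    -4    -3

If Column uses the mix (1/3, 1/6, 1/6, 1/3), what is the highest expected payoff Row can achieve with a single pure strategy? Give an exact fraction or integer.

1: (-2)·(1/3) + (6)·(1/6) + (-1)·(1/6) + (5)·(1/3) = 11/6.
2: (1)·(1/3) + (-1)·(1/6) + (-4)·(1/6) + (-3)·(1/3) = -3/2.
The best pure response is 1 with expected payoff 11/6.

11/6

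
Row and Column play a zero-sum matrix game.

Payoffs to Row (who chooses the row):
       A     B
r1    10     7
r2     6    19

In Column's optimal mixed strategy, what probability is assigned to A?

3/4

Row minima are 7 and 6, so Row's maximin is 7; column maxima are 10 and 19, so Column's minimax is 10. These differ, so the equilibrium is in mixed strategies.
Let Column play A with probability q. Row is indifferent when 10q + 7(1−q) = 6q + 19(1−q), giving q = 3/4.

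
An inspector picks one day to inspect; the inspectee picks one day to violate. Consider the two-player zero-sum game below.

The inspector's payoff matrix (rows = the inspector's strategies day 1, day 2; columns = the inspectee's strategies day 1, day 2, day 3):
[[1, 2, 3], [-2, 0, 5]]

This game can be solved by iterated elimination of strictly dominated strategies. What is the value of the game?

1

Column day 3 is strictly dominated by day 1 for the inspectee (1<3, -2<5); eliminate day 3.
Column day 2 is strictly dominated by day 1 for the inspectee (1<2, -2<0); eliminate day 2.
Row day 2 is strictly dominated by row day 1 (1>-2); eliminate day 2.
Only (day 1, day 1) remains, with payoff 1.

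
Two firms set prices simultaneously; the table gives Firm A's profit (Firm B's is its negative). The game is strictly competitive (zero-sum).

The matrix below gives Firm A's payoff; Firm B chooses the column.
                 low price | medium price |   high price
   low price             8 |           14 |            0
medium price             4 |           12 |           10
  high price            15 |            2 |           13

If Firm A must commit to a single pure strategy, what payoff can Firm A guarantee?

4

The worst-case payoff for each row is low price: 0, medium price: 4, high price: 2.
The best of these is 4.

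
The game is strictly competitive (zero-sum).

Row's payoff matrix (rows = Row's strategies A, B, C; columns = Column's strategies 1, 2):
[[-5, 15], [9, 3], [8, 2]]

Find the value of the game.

Row C is strictly dominated by row B, so Row never plays it.
The remaining 2×2 game on (A, B) × (1, 2) has no saddle point. Let Row play A with probability p; indifference gives −5p + 9(1−p) = 15p + 3(1−p), so p = 3/13.
Similarly Column's optimal q on 1 is 6/13, and the value is -5·(6/13) + (15)·(7/13) = 75/13.

75/13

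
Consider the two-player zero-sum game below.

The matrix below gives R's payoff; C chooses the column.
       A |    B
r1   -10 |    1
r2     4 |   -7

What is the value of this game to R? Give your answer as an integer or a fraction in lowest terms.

-3

Row minima are -10 and -7, so R's maximin is -7; column maxima are 4 and 1, so C's minimax is 1. These differ, so the equilibrium is in mixed strategies.
Let R play r1 with probability p. C is indifferent when −10p + 4(1−p) = p − 7(1−p), giving p = 1/2.
Let C play A with probability q. R is indifferent when −10q + (1−q) = 4q − 7(1−q), giving q = 4/11.
The value is -10·(4/11) + (1)·(7/11) = -3.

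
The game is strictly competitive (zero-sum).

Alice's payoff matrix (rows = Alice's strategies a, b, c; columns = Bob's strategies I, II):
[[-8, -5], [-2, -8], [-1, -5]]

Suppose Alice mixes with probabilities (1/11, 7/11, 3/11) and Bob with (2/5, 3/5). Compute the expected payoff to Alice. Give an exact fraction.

-278/55

Against (2/5, 3/5), each row's expected payoff is a: -31/5; b: -28/5; c: -17/5.
Taking the (1/11, 7/11, 3/11)-weighted average: (1/11)·(-31/5) + (7/11)·(-28/5) + (3/11)·(-17/5) = -278/55.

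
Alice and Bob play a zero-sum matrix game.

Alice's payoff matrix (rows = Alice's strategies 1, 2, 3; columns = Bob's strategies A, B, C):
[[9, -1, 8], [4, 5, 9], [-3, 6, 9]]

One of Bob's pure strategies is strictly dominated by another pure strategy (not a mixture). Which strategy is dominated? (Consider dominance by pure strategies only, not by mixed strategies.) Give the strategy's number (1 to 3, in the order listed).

3

Bob prefers columns that give Alice less. Compare C with B: -1 < 8, 5 < 9, 6 < 9.
So B strictly dominates C for Bob; C is strictly dominated.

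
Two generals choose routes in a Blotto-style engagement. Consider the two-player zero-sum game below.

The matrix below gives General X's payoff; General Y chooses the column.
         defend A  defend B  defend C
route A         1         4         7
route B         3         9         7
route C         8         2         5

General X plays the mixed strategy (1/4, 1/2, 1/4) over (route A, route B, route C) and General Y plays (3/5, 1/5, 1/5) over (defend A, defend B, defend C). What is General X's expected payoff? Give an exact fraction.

Against (3/5, 1/5, 1/5), each row's expected payoff is route A: 14/5; route B: 5; route C: 31/5.
Taking the (1/4, 1/2, 1/4)-weighted average: (1/4)·(14/5) + (1/2)·(5) + (1/4)·(31/5) = 19/4.

19/4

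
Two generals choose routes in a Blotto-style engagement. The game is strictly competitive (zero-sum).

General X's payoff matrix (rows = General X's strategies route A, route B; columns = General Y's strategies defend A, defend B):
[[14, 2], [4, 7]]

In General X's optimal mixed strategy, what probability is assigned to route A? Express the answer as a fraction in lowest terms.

Row minima are 2 and 4, so General X's maximin is 4; column maxima are 14 and 7, so General Y's minimax is 7. These differ, so the equilibrium is in mixed strategies.
Let General X play route A with probability p. General Y is indifferent when 14p + 4(1−p) = 2p + 7(1−p), giving p = 1/5.

1/5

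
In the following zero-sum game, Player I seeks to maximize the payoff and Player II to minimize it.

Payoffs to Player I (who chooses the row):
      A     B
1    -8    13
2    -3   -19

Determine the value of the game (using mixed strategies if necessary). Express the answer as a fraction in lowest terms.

Row minima are -8 and -19, so Player I's maximin is -8; column maxima are -3 and 13, so Player II's minimax is -3. These differ, so the equilibrium is in mixed strategies.
Let Player I play 1 with probability p. Player II is indifferent when −8p − 3(1−p) = 13p − 19(1−p), giving p = 16/37.
Let Player II play A with probability q. Player I is indifferent when −8q + 13(1−q) = −3q − 19(1−q), giving q = 32/37.
The value is -8·(32/37) + (13)·(5/37) = -191/37.

-191/37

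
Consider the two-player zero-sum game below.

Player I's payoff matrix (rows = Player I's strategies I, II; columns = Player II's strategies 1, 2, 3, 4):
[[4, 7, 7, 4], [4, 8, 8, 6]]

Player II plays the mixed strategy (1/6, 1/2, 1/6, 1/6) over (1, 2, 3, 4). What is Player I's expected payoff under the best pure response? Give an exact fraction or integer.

7

I: (4)·(1/6) + (7)·(1/2) + (7)·(1/6) + (4)·(1/6) = 6.
II: (4)·(1/6) + (8)·(1/2) + (8)·(1/6) + (6)·(1/6) = 7.
The best pure response is II with expected payoff 7.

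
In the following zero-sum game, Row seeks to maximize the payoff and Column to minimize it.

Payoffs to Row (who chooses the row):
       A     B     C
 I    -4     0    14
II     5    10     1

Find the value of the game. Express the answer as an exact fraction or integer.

37/11

Column B is strictly dominated by A for Column (it gives Row more in every row).
The remaining 2×2 game on (I, II) × (A, C) has no saddle point. Let Row play I with probability p; indifference gives −4p + 5(1−p) = 14p + (1−p), so p = 2/11.
Similarly Column's optimal q on A is 13/22, and the value is -4·(13/22) + (14)·(9/22) = 37/11.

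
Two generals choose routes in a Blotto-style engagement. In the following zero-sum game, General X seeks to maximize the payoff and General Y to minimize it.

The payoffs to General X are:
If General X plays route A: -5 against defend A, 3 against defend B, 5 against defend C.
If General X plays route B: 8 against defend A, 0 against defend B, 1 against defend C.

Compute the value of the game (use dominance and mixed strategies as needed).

Column defend C is strictly dominated by defend B for General Y (it gives General X more in every row).
The remaining 2×2 game on (route A, route B) × (defend A, defend B) has no saddle point. Let General X play route A with probability p; indifference gives −5p + 8(1−p) = 3p, so p = 1/2.
Similarly General Y's optimal q on defend A is 3/16, and the value is -5·(3/16) + (3)·(13/16) = 3/2.

3/2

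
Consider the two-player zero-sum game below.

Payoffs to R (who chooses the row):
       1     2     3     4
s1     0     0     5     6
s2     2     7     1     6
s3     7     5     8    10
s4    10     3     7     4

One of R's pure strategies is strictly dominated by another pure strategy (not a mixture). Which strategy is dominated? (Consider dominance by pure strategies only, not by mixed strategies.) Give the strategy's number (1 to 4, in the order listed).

1

Compare s1 with s3: 7 > 0, 5 > 0, 8 > 5, 10 > 6.
So s3 strictly dominates s1 for R; s1 is strictly dominated.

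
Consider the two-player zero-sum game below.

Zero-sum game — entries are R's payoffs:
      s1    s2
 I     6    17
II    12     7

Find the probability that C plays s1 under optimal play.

Row minima are 6 and 7, so R's maximin is 7; column maxima are 12 and 17, so C's minimax is 12. These differ, so the equilibrium is in mixed strategies.
Let C play s1 with probability q. R is indifferent when 6q + 17(1−q) = 12q + 7(1−q), giving q = 5/8.

5/8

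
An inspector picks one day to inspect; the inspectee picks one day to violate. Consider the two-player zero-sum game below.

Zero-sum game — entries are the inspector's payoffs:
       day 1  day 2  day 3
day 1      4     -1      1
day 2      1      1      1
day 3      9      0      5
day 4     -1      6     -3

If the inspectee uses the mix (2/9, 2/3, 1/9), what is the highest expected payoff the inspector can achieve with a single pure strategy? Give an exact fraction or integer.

day 1: (4)·(2/9) + (-1)·(2/3) + (1)·(1/9) = 1/3.
day 2: (1)·(2/9) + (1)·(2/3) + (1)·(1/9) = 1.
day 3: (9)·(2/9) + (0)·(2/3) + (5)·(1/9) = 23/9.
day 4: (-1)·(2/9) + (6)·(2/3) + (-3)·(1/9) = 31/9.
The best pure response is day 4 with expected payoff 31/9.

31/9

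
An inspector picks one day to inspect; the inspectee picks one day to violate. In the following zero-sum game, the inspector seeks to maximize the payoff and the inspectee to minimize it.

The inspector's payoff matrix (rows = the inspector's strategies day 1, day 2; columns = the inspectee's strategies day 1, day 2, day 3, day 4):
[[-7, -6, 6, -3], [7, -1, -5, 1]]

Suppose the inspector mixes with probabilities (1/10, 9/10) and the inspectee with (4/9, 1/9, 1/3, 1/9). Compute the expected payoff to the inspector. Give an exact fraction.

Against (4/9, 1/9, 1/3, 1/9), each row's expected payoff is day 1: -19/9; day 2: 13/9.
Taking the (1/10, 9/10)-weighted average: (1/10)·(-19/9) + (9/10)·(13/9) = 49/45.

49/45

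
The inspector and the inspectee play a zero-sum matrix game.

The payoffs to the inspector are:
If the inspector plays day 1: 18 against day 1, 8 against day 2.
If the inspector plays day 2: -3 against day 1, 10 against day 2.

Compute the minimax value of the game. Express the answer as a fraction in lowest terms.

204/23

Row minima are 8 and -3, so the inspector's maximin is 8; column maxima are 18 and 10, so the inspectee's minimax is 10. These differ, so the equilibrium is in mixed strategies.
Let the inspector play day 1 with probability p. The inspectee is indifferent when 18p − 3(1−p) = 8p + 10(1−p), giving p = 13/23.
Let the inspectee play day 1 with probability q. The inspector is indifferent when 18q + 8(1−q) = −3q + 10(1−q), giving q = 2/23.
The value is 18·(2/23) + (8)·(21/23) = 204/23.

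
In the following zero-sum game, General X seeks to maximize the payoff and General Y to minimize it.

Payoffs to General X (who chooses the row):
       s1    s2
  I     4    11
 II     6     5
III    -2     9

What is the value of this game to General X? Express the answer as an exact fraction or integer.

Row III is strictly dominated by row I, so General X never plays it.
The remaining 2×2 game on (I, II) × (s1, s2) has no saddle point. Let General X play I with probability p; indifference gives 4p + 6(1−p) = 11p + 5(1−p), so p = 1/8.
Similarly General Y's optimal q on s1 is 3/4, and the value is 4·(3/4) + (11)·(1/4) = 23/4.

23/4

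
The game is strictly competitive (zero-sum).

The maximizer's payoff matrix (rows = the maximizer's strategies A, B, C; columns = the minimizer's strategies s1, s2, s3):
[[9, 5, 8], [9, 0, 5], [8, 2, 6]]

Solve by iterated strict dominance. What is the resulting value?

5

Row C is strictly dominated by row A (9>8, 5>2, 8>6); eliminate C.
Column s1 is strictly dominated by s2 for the minimizer (5<9, 0<9); eliminate s1.
Column s3 is strictly dominated by s2 for the minimizer (5<8, 0<5); eliminate s3.
Row B is strictly dominated by row A (5>0); eliminate B.
Only (A, s2) remains, with payoff 5.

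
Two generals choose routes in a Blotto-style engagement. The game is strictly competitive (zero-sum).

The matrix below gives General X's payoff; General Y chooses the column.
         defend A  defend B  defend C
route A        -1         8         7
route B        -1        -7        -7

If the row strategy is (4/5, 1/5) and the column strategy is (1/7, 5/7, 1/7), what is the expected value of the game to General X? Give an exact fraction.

Against (1/7, 5/7, 1/7), each row's expected payoff is route A: 46/7; route B: -43/7.
Taking the (4/5, 1/5)-weighted average: (4/5)·(46/7) + (1/5)·(-43/7) = 141/35.

141/35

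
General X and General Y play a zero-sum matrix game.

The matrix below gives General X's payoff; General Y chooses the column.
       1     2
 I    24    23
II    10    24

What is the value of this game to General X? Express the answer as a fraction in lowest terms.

Row minima are 23 and 10, so General X's maximin is 23; column maxima are 24 and 24, so General Y's minimax is 24. These differ, so the equilibrium is in mixed strategies.
Let General X play I with probability p. General Y is indifferent when 24p + 10(1−p) = 23p + 24(1−p), giving p = 14/15.
Let General Y play 1 with probability q. General X is indifferent when 24q + 23(1−q) = 10q + 24(1−q), giving q = 1/15.
The value is 24·(1/15) + (23)·(14/15) = 346/15.

346/15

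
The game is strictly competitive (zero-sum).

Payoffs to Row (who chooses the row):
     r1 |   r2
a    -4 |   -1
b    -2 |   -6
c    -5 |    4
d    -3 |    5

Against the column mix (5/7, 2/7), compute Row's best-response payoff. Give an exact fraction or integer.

a: (-4)·(5/7) + (-1)·(2/7) = -22/7.
b: (-2)·(5/7) + (-6)·(2/7) = -22/7.
c: (-5)·(5/7) + (4)·(2/7) = -17/7.
d: (-3)·(5/7) + (5)·(2/7) = -5/7.
The best pure response is d with expected payoff -5/7.

-5/7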